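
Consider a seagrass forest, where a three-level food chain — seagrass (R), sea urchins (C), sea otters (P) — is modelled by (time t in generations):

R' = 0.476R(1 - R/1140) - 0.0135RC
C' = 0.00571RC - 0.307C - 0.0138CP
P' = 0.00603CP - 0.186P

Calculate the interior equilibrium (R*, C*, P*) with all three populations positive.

R* ≈ 143, C* ≈ 30.8, P* ≈ 36.8

From dP/dt = 0: 0.00603C* = 0.186, so C* = 30.8.
From dR/dt = 0: 0.476(1 - R*/1140) = 0.0135·30.8, giving R* = 1140·(1 - 0.875) = 143.
From dC/dt = 0: 0.00571·143 - 0.307 = 0.0138P*, so P* = 0.508/0.0138 = 36.8.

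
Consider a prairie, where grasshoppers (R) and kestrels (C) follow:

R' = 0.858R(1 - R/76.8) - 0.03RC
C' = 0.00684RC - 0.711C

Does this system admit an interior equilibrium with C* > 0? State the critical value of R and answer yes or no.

The predator equation gives dC/dt > 0 only when R > 0.711/0.00684 = 104.
Without the predator, R → K = 76.8. Since 76.8 < 104, the predator cannot invade.

Threshold R = 104; K < 104, so no, the predator goes extinct.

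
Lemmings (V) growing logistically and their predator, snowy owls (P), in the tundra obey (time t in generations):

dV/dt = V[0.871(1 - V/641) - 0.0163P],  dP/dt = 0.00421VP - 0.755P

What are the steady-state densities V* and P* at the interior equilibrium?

V* ≈ 179, P* ≈ 38.5

From dP/dt = 0 with P > 0: 0.00421V* = 0.755, so V* = 179.
Substitute into dV/dt = 0: 0.871(1 - 179/641) = 0.0163P*.
The bracket is 0.72, giving P* = 0.627/0.0163 = 38.5.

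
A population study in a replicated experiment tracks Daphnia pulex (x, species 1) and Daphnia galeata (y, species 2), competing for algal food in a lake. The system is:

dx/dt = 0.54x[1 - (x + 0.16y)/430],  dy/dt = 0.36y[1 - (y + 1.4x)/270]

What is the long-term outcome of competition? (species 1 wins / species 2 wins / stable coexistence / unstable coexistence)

Compare the nullcline intercepts: K1/α12 = 430/0.16 = 2690 > K2 = 270; K2/α21 = 270/1.4 = 193 < K1 = 430.
Since the inequalities point opposite ways, species 1 can invade but species 2 cannot.

species 1 excludes species 2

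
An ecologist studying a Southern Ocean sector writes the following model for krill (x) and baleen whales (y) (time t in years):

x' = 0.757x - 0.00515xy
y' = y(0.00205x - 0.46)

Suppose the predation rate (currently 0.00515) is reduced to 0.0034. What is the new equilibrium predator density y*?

At the interior fixed point, setting dx/dt = 0 with x > 0 fixes y* = (prey growth rate)/(xy coefficient) — independent of the other coefficients.
With the change, y* = 0.757/0.0034 = 223; it rises from 147.

y* ≈ 223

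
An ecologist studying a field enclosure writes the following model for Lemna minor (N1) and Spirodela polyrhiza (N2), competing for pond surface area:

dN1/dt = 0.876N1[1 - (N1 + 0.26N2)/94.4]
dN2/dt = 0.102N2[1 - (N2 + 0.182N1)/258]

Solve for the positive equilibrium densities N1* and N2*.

Setting both brackets to zero gives the nullclines N1 + 0.26N2 = 94.4 and 0.182N1 + N2 = 258.
Substituting N2 = 258 - 0.182N1 into the first: N1(1 - 0.26·0.182) = 94.4 - 0.26·258.
So N1* = 27.3/0.953 = 28.7, and then N2* = 258 - 0.182·28.7 = 253.

N1* ≈ 28.7, N2* ≈ 253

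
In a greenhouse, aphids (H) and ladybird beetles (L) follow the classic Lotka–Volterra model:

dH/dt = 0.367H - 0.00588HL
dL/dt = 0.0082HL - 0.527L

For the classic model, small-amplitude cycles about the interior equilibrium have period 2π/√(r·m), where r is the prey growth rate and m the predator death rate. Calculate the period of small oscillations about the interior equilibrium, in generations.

T ≈ 14.3 generations

Here r = 0.367 and m = 0.527, so r·m = 0.193.
ω = √0.193 = 0.44 per generation, hence T = 2π/ω ≈ 14.3 generations.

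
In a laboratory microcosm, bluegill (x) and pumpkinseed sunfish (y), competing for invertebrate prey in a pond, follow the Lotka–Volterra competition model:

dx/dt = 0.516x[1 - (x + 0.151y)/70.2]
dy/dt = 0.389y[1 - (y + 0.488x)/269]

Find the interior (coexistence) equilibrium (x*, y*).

x* ≈ 31.9, y* ≈ 253

Setting both brackets to zero gives the nullclines x + 0.151y = 70.2 and 0.488x + y = 269.
Substituting y = 269 - 0.488x into the first: x(1 - 0.151·0.488) = 70.2 - 0.151·269.
So x* = 29.6/0.926 = 31.9, and then y* = 269 - 0.488·31.9 = 253.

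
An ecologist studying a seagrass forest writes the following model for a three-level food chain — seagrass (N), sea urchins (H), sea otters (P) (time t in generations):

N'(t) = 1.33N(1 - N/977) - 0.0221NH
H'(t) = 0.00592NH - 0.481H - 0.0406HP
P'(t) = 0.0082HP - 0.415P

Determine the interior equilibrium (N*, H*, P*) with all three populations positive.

N* ≈ 155, H* ≈ 50.6, P* ≈ 10.8

From dP/dt = 0: 0.0082H* = 0.415, so H* = 50.6.
From dN/dt = 0: 1.33(1 - N*/977) = 0.0221·50.6, giving N* = 977·(1 - 0.841) = 155.
From dH/dt = 0: 0.00592·155 - 0.481 = 0.0406P*, so P* = 0.439/0.0406 = 10.8.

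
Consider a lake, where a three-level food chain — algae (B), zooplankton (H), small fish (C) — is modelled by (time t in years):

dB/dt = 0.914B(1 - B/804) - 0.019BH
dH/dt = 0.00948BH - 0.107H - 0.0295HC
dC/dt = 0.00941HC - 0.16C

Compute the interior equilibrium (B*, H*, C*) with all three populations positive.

From dC/dt = 0: 0.00941H* = 0.16, so H* = 17.
From dB/dt = 0: 0.914(1 - B*/804) = 0.019·17, giving B* = 804·(1 - 0.353) = 520.
From dH/dt = 0: 0.00948·520 - 0.107 = 0.0295C*, so C* = 4.82/0.0295 = 163.

B* ≈ 520, H* ≈ 17, C* ≈ 163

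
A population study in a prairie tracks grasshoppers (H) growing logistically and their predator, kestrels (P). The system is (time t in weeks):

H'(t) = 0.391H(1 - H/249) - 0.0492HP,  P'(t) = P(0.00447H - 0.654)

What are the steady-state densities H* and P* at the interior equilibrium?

From dP/dt = 0 with P > 0: 0.00447H* = 0.654, so H* = 146.
Substitute into dH/dt = 0: 0.391(1 - 146/249) = 0.0492P*.
The bracket is 0.412, giving P* = 0.161/0.0492 = 3.28.

H* ≈ 146, P* ≈ 3.28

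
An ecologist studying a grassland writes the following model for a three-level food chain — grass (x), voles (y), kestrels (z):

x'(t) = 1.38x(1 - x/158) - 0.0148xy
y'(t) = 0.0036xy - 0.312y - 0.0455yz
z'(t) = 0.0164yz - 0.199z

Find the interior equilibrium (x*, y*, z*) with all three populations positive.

x* ≈ 137, y* ≈ 12.1, z* ≈ 4.02

From dz/dt = 0: 0.0164y* = 0.199, so y* = 12.1.
From dx/dt = 0: 1.38(1 - x*/158) = 0.0148·12.1, giving x* = 158·(1 - 0.13) = 137.
From dy/dt = 0: 0.0036·137 - 0.312 = 0.0455z*, so z* = 0.183/0.0455 = 4.02.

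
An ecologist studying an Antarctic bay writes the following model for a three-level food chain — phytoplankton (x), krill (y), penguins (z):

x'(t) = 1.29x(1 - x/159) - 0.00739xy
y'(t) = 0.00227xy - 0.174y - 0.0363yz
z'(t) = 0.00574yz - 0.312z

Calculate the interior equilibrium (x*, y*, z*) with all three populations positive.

From dz/dt = 0: 0.00574y* = 0.312, so y* = 54.4.
From dx/dt = 0: 1.29(1 - x*/159) = 0.00739·54.4, giving x* = 159·(1 - 0.311) = 109.
From dy/dt = 0: 0.00227·109 - 0.174 = 0.0363z*, so z* = 0.0745/0.0363 = 2.05.

x* ≈ 109, y* ≈ 54.4, z* ≈ 2.05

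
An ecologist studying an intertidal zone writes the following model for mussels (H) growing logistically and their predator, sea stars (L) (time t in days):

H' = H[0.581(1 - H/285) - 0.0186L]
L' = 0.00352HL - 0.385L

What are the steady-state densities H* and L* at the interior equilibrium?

From dL/dt = 0 with L > 0: 0.00352H* = 0.385, so H* = 109.
Substitute into dH/dt = 0: 0.581(1 - 109/285) = 0.0186L*.
The bracket is 0.616, giving L* = 0.358/0.0186 = 19.2.

H* ≈ 109, L* ≈ 19.2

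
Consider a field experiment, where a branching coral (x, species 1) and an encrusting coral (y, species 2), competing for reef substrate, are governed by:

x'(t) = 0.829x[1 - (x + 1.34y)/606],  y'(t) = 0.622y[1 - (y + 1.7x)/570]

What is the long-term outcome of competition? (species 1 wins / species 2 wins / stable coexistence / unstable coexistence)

unstable coexistence (outcome depends on initial conditions)

Compare the nullcline intercepts: K1/α12 = 606/1.34 = 452 < K2 = 570; K2/α21 = 570/1.7 = 335 < K1 = 606.
Since both are reversed, neither can invade when rare; the interior point is a saddle.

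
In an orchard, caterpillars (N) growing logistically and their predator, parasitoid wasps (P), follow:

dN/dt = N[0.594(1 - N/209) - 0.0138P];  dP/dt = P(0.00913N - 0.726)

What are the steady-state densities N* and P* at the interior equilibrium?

N* ≈ 79.5, P* ≈ 26.7

From dP/dt = 0 with P > 0: 0.00913N* = 0.726, so N* = 79.5.
Substitute into dN/dt = 0: 0.594(1 - 79.5/209) = 0.0138P*.
The bracket is 0.62, giving P* = 0.368/0.0138 = 26.7.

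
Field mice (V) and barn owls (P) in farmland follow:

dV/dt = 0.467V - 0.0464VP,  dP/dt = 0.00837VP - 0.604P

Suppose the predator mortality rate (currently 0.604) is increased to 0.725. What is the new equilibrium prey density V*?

At the interior fixed point, setting dP/dt = 0 with P > 0 fixes V* = (predator death rate)/(VP coefficient) — independent of the other coefficients.
With the change, V* = 0.725/0.00837 = 86.6; it rises from 72.2.

V* ≈ 86.6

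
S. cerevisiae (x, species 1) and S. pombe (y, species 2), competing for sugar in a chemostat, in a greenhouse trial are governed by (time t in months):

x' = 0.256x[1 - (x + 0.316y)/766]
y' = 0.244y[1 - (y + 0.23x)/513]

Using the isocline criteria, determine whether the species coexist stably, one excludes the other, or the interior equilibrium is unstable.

stable coexistence

Compare the nullcline intercepts: K1/α12 = 766/0.316 = 2420 > K2 = 513; K2/α21 = 513/0.23 = 2230 > K1 = 766.
Since both inequalities hold, each species can invade when rare, so the interior equilibrium is stable.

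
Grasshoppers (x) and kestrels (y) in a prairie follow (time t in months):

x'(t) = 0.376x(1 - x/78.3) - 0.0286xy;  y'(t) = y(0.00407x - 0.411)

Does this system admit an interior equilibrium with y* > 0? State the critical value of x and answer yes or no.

The predator equation gives dy/dt > 0 only when x > 0.411/0.00407 = 101.
Without the predator, x → K = 78.3. Since 78.3 < 101, the predator cannot invade.

Threshold x = 101; K < 101, so no, the predator goes extinct.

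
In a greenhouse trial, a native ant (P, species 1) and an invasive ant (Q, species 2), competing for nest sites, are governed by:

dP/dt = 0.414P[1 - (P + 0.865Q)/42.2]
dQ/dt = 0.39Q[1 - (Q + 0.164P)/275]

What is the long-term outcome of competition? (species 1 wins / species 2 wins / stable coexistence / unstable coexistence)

Compare the nullcline intercepts: K1/α12 = 42.2/0.865 = 48.8 < K2 = 275; K2/α21 = 275/0.164 = 1680 > K1 = 42.2.
Since the inequalities point opposite ways, species 2 can invade but species 1 cannot.

species 2 excludes species 1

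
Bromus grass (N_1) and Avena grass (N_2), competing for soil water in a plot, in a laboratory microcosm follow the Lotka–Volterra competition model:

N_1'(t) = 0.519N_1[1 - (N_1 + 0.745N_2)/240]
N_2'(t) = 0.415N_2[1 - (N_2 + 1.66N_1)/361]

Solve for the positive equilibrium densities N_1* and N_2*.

Setting both brackets to zero gives the nullclines N_1 + 0.745N_2 = 240 and 1.66N_1 + N_2 = 361.
Substituting N_2 = 361 - 1.66N_1 into the first: N_1(1 - 0.745·1.66) = 240 - 0.745·361.
So N_1* = -28.9/-0.237 = 122, and then N_2* = 361 - 1.66·122 = 158.

N_1* ≈ 122, N_2* ≈ 158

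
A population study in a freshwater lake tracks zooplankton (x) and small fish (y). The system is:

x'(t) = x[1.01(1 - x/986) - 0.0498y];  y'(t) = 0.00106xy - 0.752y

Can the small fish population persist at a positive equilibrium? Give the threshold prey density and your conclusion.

The predator equation gives dy/dt > 0 only when x > 0.752/0.00106 = 709.
Without the predator, x → K = 986. Since 986 > 709, the predator can invade and persist.

Threshold x = 709; K > 709, so yes, the predator persists.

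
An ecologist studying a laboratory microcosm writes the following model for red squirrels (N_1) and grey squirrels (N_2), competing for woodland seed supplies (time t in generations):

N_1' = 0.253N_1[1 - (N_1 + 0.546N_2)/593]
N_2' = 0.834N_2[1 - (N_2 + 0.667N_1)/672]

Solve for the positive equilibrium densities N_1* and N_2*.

Setting both brackets to zero gives the nullclines N_1 + 0.546N_2 = 593 and 0.667N_1 + N_2 = 672.
Substituting N_2 = 672 - 0.667N_1 into the first: N_1(1 - 0.546·0.667) = 593 - 0.546·672.
So N_1* = 226/0.636 = 356, and then N_2* = 672 - 0.667·356 = 435.

N_1* ≈ 356, N_2* ≈ 435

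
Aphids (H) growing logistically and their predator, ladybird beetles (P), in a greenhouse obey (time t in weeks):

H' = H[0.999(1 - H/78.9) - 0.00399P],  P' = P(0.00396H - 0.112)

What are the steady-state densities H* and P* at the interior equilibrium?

H* ≈ 28.3, P* ≈ 161

From dP/dt = 0 with P > 0: 0.00396H* = 0.112, so H* = 28.3.
Substitute into dH/dt = 0: 0.999(1 - 28.3/78.9) = 0.00399P*.
The bracket is 0.642, giving P* = 0.641/0.00399 = 161.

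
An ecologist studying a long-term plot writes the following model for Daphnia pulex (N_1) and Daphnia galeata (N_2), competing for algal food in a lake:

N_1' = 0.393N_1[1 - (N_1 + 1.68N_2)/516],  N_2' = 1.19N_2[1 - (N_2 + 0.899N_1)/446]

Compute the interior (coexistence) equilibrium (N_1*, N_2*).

N_1* ≈ 457, N_2* ≈ 35

Setting both brackets to zero gives the nullclines N_1 + 1.68N_2 = 516 and 0.899N_1 + N_2 = 446.
Substituting N_2 = 446 - 0.899N_1 into the first: N_1(1 - 1.68·0.899) = 516 - 1.68·446.
So N_1* = -233/-0.51 = 457, and then N_2* = 446 - 0.899·457 = 35.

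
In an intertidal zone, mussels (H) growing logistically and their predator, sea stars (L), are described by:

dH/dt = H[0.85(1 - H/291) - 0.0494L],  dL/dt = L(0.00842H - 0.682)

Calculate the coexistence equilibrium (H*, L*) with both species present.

H* ≈ 81, L* ≈ 12.4

From dL/dt = 0 with L > 0: 0.00842H* = 0.682, so H* = 81.
Substitute into dH/dt = 0: 0.85(1 - 81/291) = 0.0494L*.
The bracket is 0.722, giving L* = 0.613/0.0494 = 12.4.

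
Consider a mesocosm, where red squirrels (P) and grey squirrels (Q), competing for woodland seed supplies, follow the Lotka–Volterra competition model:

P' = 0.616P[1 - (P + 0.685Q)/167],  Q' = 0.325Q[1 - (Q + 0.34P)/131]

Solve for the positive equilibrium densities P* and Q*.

P* ≈ 101, Q* ≈ 96.8

Setting both brackets to zero gives the nullclines P + 0.685Q = 167 and 0.34P + Q = 131.
Substituting Q = 131 - 0.34P into the first: P(1 - 0.685·0.34) = 167 - 0.685·131.
So P* = 77.3/0.767 = 101, and then Q* = 131 - 0.34·101 = 96.8.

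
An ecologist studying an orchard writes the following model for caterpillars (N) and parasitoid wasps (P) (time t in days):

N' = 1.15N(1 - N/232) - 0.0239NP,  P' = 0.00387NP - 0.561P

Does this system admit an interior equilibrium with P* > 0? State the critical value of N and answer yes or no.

The predator equation gives dP/dt > 0 only when N > 0.561/0.00387 = 145.
Without the predator, N → K = 232. Since 232 > 145, the predator can invade and persist.

Threshold N = 145; K > 145, so yes, the predator persists.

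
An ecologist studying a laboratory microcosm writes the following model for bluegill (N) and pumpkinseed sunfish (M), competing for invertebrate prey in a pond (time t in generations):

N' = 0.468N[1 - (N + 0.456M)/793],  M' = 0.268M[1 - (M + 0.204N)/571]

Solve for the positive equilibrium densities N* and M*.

N* ≈ 587, M* ≈ 451

Setting both brackets to zero gives the nullclines N + 0.456M = 793 and 0.204N + M = 571.
Substituting M = 571 - 0.204N into the first: N(1 - 0.456·0.204) = 793 - 0.456·571.
So N* = 533/0.907 = 587, and then M* = 571 - 0.204·587 = 451.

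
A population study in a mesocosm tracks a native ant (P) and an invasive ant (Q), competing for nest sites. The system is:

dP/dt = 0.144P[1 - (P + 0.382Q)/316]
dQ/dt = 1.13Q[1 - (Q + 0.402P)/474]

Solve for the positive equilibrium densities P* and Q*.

Setting both brackets to zero gives the nullclines P + 0.382Q = 316 and 0.402P + Q = 474.
Substituting Q = 474 - 0.402P into the first: P(1 - 0.382·0.402) = 316 - 0.382·474.
So P* = 135/0.846 = 159, and then Q* = 474 - 0.402·159 = 410.

P* ≈ 159, Q* ≈ 410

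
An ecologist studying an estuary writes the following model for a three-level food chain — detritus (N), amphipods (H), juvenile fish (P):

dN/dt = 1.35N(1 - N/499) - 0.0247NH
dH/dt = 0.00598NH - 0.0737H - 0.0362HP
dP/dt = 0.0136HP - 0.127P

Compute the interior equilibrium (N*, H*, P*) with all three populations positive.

N* ≈ 414, H* ≈ 9.34, P* ≈ 66.3

From dP/dt = 0: 0.0136H* = 0.127, so H* = 9.34.
From dN/dt = 0: 1.35(1 - N*/499) = 0.0247·9.34, giving N* = 499·(1 - 0.171) = 414.
From dH/dt = 0: 0.00598·414 - 0.0737 = 0.0362P*, so P* = 2.4/0.0362 = 66.3.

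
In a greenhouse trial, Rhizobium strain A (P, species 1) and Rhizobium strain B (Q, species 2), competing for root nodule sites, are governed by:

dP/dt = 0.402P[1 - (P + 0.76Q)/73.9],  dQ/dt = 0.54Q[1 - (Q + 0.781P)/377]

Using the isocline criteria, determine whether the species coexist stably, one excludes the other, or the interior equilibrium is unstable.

Compare the nullcline intercepts: K1/α12 = 73.9/0.76 = 97.2 < K2 = 377; K2/α21 = 377/0.781 = 483 > K1 = 73.9.
Since the inequalities point opposite ways, species 2 can invade but species 1 cannot.

species 2 excludes species 1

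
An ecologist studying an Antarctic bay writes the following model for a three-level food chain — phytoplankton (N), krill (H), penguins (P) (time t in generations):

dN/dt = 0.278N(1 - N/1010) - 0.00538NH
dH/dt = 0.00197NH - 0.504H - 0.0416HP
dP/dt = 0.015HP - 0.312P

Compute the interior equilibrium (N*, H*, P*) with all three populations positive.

N* ≈ 603, H* ≈ 20.8, P* ≈ 16.5

From dP/dt = 0: 0.015H* = 0.312, so H* = 20.8.
From dN/dt = 0: 0.278(1 - N*/1010) = 0.00538·20.8, giving N* = 1010·(1 - 0.403) = 603.
From dH/dt = 0: 0.00197·603 - 0.504 = 0.0416P*, so P* = 0.685/0.0416 = 16.5.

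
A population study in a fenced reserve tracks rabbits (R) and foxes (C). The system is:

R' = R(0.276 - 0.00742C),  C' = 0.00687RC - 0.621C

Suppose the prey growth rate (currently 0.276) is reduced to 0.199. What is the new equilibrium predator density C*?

C* ≈ 26.8

At the interior fixed point, setting dR/dt = 0 with R > 0 fixes C* = (prey growth rate)/(RC coefficient) — independent of the other coefficients.
With the change, C* = 0.199/0.00742 = 26.8; it falls from 37.2.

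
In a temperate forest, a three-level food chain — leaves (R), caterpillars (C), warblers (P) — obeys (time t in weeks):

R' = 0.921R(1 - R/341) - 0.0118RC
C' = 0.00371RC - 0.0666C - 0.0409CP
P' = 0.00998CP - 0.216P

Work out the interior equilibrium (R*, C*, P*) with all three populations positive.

R* ≈ 246, C* ≈ 21.6, P* ≈ 20.7

From dP/dt = 0: 0.00998C* = 0.216, so C* = 21.6.
From dR/dt = 0: 0.921(1 - R*/341) = 0.0118·21.6, giving R* = 341·(1 - 0.277) = 246.
From dC/dt = 0: 0.00371·246 - 0.0666 = 0.0409P*, so P* = 0.848/0.0409 = 20.7.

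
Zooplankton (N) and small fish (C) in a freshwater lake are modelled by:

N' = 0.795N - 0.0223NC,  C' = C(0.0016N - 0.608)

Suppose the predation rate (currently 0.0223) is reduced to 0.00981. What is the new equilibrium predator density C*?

At the interior fixed point, setting dN/dt = 0 with N > 0 fixes C* = (prey growth rate)/(NC coefficient) — independent of the other coefficients.
With the change, C* = 0.795/0.00981 = 81; it rises from 35.7.

C* ≈ 81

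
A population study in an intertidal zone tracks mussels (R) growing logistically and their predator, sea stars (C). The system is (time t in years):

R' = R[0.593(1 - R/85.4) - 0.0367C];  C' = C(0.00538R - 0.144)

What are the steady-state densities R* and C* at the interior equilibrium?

R* ≈ 26.8, C* ≈ 11.1

From dC/dt = 0 with C > 0: 0.00538R* = 0.144, so R* = 26.8.
Substitute into dR/dt = 0: 0.593(1 - 26.8/85.4) = 0.0367C*.
The bracket is 0.687, giving C* = 0.407/0.0367 = 11.1.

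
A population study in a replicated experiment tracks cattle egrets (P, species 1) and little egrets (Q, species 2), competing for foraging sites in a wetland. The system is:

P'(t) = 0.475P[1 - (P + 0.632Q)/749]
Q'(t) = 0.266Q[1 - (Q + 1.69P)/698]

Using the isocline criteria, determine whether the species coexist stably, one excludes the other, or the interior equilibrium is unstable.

Compare the nullcline intercepts: K1/α12 = 749/0.632 = 1190 > K2 = 698; K2/α21 = 698/1.69 = 413 < K1 = 749.
Since the inequalities point opposite ways, species 1 can invade but species 2 cannot.

species 1 excludes species 2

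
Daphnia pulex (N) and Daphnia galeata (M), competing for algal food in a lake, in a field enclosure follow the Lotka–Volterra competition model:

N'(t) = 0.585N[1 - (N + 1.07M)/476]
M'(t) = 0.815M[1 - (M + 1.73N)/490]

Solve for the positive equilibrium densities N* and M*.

N* ≈ 56.8, M* ≈ 392

Setting both brackets to zero gives the nullclines N + 1.07M = 476 and 1.73N + M = 490.
Substituting M = 490 - 1.73N into the first: N(1 - 1.07·1.73) = 476 - 1.07·490.
So N* = -48.3/-0.851 = 56.8, and then M* = 490 - 1.73·56.8 = 392.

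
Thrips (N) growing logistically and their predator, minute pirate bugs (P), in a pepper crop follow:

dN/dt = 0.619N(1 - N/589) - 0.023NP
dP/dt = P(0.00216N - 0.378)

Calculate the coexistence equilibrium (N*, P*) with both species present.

N* ≈ 175, P* ≈ 18.9

From dP/dt = 0 with P > 0: 0.00216N* = 0.378, so N* = 175.
Substitute into dN/dt = 0: 0.619(1 - 175/589) = 0.023P*.
The bracket is 0.703, giving P* = 0.435/0.023 = 18.9.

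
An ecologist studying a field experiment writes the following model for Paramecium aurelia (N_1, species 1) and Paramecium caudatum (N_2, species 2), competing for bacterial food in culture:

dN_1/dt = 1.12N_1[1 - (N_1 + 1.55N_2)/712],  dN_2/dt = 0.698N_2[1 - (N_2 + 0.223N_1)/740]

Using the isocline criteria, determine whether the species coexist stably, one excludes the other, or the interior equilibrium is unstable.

Compare the nullcline intercepts: K1/α12 = 712/1.55 = 459 < K2 = 740; K2/α21 = 740/0.223 = 3320 > K1 = 712.
Since the inequalities point opposite ways, species 2 can invade but species 1 cannot.

species 2 excludes species 1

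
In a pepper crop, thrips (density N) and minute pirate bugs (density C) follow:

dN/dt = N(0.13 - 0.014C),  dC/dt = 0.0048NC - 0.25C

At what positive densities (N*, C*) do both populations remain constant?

Set dC/dt = 0 with C > 0: 0.0048N - 0.25 = 0, so N* = 0.25/0.0048 = 52.1.
Set dN/dt = 0 with N > 0: 0.13 - 0.014C = 0, so C* = 0.13/0.014 = 9.29.

N* ≈ 52.1, C* ≈ 9.29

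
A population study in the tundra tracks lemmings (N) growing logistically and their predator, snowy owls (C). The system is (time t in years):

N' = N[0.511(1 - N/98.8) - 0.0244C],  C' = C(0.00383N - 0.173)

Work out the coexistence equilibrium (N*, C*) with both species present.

From dC/dt = 0 with C > 0: 0.00383N* = 0.173, so N* = 45.2.
Substitute into dN/dt = 0: 0.511(1 - 45.2/98.8) = 0.0244C*.
The bracket is 0.543, giving C* = 0.277/0.0244 = 11.4.

N* ≈ 45.2, C* ≈ 11.4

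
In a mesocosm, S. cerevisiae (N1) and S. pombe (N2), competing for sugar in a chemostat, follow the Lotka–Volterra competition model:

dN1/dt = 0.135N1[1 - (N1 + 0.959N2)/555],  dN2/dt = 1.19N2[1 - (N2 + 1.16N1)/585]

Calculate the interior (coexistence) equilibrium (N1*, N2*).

Setting both brackets to zero gives the nullclines N1 + 0.959N2 = 555 and 1.16N1 + N2 = 585.
Substituting N2 = 585 - 1.16N1 into the first: N1(1 - 0.959·1.16) = 555 - 0.959·585.
So N1* = -6.01/-0.112 = 53.5, and then N2* = 585 - 1.16·53.5 = 523.

N1* ≈ 53.5, N2* ≈ 523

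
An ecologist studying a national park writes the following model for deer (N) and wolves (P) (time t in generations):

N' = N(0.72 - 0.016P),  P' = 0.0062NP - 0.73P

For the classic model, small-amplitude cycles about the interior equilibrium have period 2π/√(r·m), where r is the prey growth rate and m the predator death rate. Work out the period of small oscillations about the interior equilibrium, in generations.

Here r = 0.72 and m = 0.73, so r·m = 0.526.
ω = √0.526 = 0.725 per generation, hence T = 2π/ω ≈ 8.67 generations.

T ≈ 8.67 generations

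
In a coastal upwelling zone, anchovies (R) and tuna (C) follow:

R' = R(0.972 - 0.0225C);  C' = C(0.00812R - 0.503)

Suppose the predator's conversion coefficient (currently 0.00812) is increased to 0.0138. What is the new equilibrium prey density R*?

At the interior fixed point, setting dC/dt = 0 with C > 0 fixes R* = (predator death rate)/(RC coefficient) — independent of the other coefficients.
With the change, R* = 0.503/0.0138 = 36.4; it falls from 61.9.

R* ≈ 36.4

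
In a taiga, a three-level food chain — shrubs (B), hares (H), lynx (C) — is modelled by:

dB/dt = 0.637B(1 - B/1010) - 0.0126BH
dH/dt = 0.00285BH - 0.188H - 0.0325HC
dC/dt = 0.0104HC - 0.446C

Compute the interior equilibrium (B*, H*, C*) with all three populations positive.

B* ≈ 153, H* ≈ 42.9, C* ≈ 7.65

From dC/dt = 0: 0.0104H* = 0.446, so H* = 42.9.
From dB/dt = 0: 0.637(1 - B*/1010) = 0.0126·42.9, giving B* = 1010·(1 - 0.848) = 153.
From dH/dt = 0: 0.00285·153 - 0.188 = 0.0325C*, so C* = 0.249/0.0325 = 7.65.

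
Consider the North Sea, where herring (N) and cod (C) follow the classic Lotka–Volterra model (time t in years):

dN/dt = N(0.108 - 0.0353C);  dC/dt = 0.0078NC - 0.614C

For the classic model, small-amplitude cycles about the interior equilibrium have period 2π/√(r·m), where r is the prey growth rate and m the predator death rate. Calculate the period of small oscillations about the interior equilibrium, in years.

T ≈ 24.4 years

Here r = 0.108 and m = 0.614, so r·m = 0.0663.
ω = √0.0663 = 0.258 per year, hence T = 2π/ω ≈ 24.4 years.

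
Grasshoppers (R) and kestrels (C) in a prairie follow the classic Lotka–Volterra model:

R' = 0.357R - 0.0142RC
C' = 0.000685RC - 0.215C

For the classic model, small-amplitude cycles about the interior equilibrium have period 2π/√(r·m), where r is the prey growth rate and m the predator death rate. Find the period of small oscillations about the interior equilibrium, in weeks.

T ≈ 22.7 weeks

Here r = 0.357 and m = 0.215, so r·m = 0.0768.
ω = √0.0768 = 0.277 per week, hence T = 2π/ω ≈ 22.7 weeks.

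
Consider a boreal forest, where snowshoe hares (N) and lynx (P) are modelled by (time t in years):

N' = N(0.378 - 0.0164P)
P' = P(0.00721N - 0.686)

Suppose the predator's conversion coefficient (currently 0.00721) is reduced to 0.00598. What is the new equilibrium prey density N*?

At the interior fixed point, setting dP/dt = 0 with P > 0 fixes N* = (predator death rate)/(NP coefficient) — independent of the other coefficients.
With the change, N* = 0.686/0.00598 = 115; it rises from 95.1.

N* ≈ 115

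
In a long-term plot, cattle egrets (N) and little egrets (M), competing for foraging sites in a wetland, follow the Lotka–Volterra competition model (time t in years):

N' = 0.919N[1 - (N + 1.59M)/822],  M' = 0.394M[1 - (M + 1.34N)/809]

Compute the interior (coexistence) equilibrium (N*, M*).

N* ≈ 411, M* ≈ 259

Setting both brackets to zero gives the nullclines N + 1.59M = 822 and 1.34N + M = 809.
Substituting M = 809 - 1.34N into the first: N(1 - 1.59·1.34) = 822 - 1.59·809.
So N* = -464/-1.13 = 411, and then M* = 809 - 1.34·411 = 259.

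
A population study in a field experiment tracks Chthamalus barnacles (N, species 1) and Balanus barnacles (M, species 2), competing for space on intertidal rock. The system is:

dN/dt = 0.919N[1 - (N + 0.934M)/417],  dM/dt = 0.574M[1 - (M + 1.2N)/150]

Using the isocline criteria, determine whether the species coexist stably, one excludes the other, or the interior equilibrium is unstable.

species 1 excludes species 2

Compare the nullcline intercepts: K1/α12 = 417/0.934 = 446 > K2 = 150; K2/α21 = 150/1.2 = 125 < K1 = 417.
Since the inequalities point opposite ways, species 1 can invade but species 2 cannot.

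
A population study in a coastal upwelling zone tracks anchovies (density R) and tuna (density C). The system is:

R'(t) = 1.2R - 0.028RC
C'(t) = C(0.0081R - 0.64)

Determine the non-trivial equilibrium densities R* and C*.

R* ≈ 79, C* ≈ 42.9

Set dC/dt = 0 with C > 0: 0.0081R - 0.64 = 0, so R* = 0.64/0.0081 = 79.
Set dR/dt = 0 with R > 0: 1.2 - 0.028C = 0, so C* = 1.2/0.028 = 42.9.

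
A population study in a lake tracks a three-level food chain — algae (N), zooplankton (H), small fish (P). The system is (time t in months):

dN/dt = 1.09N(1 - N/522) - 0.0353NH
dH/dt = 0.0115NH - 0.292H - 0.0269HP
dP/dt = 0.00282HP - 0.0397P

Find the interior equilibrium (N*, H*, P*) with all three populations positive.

N* ≈ 284, H* ≈ 14.1, P* ≈ 111

From dP/dt = 0: 0.00282H* = 0.0397, so H* = 14.1.
From dN/dt = 0: 1.09(1 - N*/522) = 0.0353·14.1, giving N* = 522·(1 - 0.456) = 284.
From dH/dt = 0: 0.0115·284 - 0.292 = 0.0269P*, so P* = 2.97/0.0269 = 111.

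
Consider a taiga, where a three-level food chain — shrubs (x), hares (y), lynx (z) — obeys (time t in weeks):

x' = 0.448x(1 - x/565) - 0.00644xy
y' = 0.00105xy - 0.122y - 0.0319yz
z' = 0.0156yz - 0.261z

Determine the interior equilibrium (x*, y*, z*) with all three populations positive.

From dz/dt = 0: 0.0156y* = 0.261, so y* = 16.7.
From dx/dt = 0: 0.448(1 - x*/565) = 0.00644·16.7, giving x* = 565·(1 - 0.241) = 429.
From dy/dt = 0: 0.00105·429 - 0.122 = 0.0319z*, so z* = 0.329/0.0319 = 10.3.

x* ≈ 429, y* ≈ 16.7, z* ≈ 10.3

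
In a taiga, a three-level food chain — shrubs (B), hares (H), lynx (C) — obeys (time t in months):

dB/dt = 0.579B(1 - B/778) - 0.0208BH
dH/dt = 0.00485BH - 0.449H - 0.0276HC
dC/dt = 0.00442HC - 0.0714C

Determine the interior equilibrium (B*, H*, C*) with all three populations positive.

B* ≈ 327, H* ≈ 16.2, C* ≈ 41.1

From dC/dt = 0: 0.00442H* = 0.0714, so H* = 16.2.
From dB/dt = 0: 0.579(1 - B*/778) = 0.0208·16.2, giving B* = 778·(1 - 0.58) = 327.
From dH/dt = 0: 0.00485·327 - 0.449 = 0.0276C*, so C* = 1.13/0.0276 = 41.1.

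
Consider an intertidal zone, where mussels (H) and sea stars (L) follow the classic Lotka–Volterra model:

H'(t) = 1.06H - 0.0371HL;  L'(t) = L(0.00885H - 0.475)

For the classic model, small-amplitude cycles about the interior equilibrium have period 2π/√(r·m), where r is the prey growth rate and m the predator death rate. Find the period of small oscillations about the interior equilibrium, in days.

Here r = 1.06 and m = 0.475, so r·m = 0.503.
ω = √0.503 = 0.71 per day, hence T = 2π/ω ≈ 8.85 days.

T ≈ 8.85 days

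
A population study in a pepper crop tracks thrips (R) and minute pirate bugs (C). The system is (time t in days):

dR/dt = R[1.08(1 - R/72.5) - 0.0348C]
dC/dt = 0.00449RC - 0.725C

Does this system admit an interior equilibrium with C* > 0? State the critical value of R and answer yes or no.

The predator equation gives dC/dt > 0 only when R > 0.725/0.00449 = 161.
Without the predator, R → K = 72.5. Since 72.5 < 161, the predator cannot invade.

Threshold R = 161; K < 161, so no, the predator goes extinct.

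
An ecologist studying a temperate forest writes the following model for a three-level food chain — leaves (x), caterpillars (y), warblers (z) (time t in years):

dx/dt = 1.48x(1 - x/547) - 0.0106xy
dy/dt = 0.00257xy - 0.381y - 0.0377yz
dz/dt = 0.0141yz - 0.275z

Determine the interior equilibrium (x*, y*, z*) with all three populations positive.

x* ≈ 471, y* ≈ 19.5, z* ≈ 22

From dz/dt = 0: 0.0141y* = 0.275, so y* = 19.5.
From dx/dt = 0: 1.48(1 - x*/547) = 0.0106·19.5, giving x* = 547·(1 - 0.14) = 471.
From dy/dt = 0: 0.00257·471 - 0.381 = 0.0377z*, so z* = 0.828/0.0377 = 22.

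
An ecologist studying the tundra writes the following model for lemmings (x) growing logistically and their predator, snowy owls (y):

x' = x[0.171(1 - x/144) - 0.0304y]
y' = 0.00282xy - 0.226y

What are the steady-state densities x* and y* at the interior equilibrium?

x* ≈ 80.1, y* ≈ 2.49

From dy/dt = 0 with y > 0: 0.00282x* = 0.226, so x* = 80.1.
Substitute into dx/dt = 0: 0.171(1 - 80.1/144) = 0.0304y*.
The bracket is 0.443, giving y* = 0.0758/0.0304 = 2.49.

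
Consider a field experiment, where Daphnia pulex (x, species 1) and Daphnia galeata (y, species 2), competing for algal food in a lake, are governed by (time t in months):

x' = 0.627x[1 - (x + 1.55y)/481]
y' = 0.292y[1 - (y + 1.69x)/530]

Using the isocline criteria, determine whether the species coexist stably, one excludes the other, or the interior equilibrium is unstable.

unstable coexistence (outcome depends on initial conditions)

Compare the nullcline intercepts: K1/α12 = 481/1.55 = 310 < K2 = 530; K2/α21 = 530/1.69 = 314 < K1 = 481.
Since both are reversed, neither can invade when rare; the interior point is a saddle.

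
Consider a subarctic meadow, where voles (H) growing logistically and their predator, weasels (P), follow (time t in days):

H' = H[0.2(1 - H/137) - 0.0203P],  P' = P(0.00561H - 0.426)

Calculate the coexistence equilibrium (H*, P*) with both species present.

From dP/dt = 0 with P > 0: 0.00561H* = 0.426, so H* = 75.9.
Substitute into dH/dt = 0: 0.2(1 - 75.9/137) = 0.0203P*.
The bracket is 0.446, giving P* = 0.0891/0.0203 = 4.39.

H* ≈ 75.9, P* ≈ 4.39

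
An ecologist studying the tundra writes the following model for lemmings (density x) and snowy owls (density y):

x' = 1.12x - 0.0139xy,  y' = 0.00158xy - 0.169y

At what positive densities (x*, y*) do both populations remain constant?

Set dy/dt = 0 with y > 0: 0.00158x - 0.169 = 0, so x* = 0.169/0.00158 = 107.
Set dx/dt = 0 with x > 0: 1.12 - 0.0139y = 0, so y* = 1.12/0.0139 = 80.6.

x* ≈ 107, y* ≈ 80.6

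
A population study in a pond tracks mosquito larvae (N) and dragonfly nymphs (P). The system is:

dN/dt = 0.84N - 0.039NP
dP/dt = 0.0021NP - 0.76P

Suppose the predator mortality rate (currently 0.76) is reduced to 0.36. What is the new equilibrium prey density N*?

N* ≈ 171

At the interior fixed point, setting dP/dt = 0 with P > 0 fixes N* = (predator death rate)/(NP coefficient) — independent of the other coefficients.
With the change, N* = 0.36/0.0021 = 171; it falls from 362.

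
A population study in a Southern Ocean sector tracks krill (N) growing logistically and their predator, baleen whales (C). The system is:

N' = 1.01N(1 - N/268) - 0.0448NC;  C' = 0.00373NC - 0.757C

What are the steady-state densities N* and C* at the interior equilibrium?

From dC/dt = 0 with C > 0: 0.00373N* = 0.757, so N* = 203.
Substitute into dN/dt = 0: 1.01(1 - 203/268) = 0.0448C*.
The bracket is 0.243, giving C* = 0.245/0.0448 = 5.47.

N* ≈ 203, C* ≈ 5.47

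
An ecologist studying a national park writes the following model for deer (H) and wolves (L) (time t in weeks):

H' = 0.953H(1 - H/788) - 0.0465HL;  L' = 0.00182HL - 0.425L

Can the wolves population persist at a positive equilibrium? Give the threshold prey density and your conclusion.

The predator equation gives dL/dt > 0 only when H > 0.425/0.00182 = 234.
Without the predator, H → K = 788. Since 788 > 234, the predator can invade and persist.

Threshold H = 234; K > 234, so yes, the predator persists.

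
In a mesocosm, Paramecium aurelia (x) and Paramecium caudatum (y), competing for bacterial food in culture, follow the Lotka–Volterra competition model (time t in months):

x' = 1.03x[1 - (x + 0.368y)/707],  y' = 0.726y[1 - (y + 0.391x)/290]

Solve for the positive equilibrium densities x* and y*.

x* ≈ 701, y* ≈ 15.8

Setting both brackets to zero gives the nullclines x + 0.368y = 707 and 0.391x + y = 290.
Substituting y = 290 - 0.391x into the first: x(1 - 0.368·0.391) = 707 - 0.368·290.
So x* = 600/0.856 = 701, and then y* = 290 - 0.391·701 = 15.8.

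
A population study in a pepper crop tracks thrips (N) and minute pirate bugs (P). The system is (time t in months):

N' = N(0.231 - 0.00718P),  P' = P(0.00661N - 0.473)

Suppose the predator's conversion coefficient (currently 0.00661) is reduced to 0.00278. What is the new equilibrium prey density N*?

N* ≈ 170

At the interior fixed point, setting dP/dt = 0 with P > 0 fixes N* = (predator death rate)/(NP coefficient) — independent of the other coefficients.
With the change, N* = 0.473/0.00278 = 170; it rises from 71.6.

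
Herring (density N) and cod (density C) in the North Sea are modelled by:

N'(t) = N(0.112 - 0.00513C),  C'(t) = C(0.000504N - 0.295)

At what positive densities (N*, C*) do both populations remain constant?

Set dC/dt = 0 with C > 0: 0.000504N - 0.295 = 0, so N* = 0.295/0.000504 = 585.
Set dN/dt = 0 with N > 0: 0.112 - 0.00513C = 0, so C* = 0.112/0.00513 = 21.8.

N* ≈ 585, C* ≈ 21.8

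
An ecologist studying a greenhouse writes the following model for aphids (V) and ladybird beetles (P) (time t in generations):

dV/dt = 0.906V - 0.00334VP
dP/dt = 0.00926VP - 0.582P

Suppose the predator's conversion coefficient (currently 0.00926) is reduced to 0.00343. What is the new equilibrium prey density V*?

At the interior fixed point, setting dP/dt = 0 with P > 0 fixes V* = (predator death rate)/(VP coefficient) — independent of the other coefficients.
With the change, V* = 0.582/0.00343 = 170; it rises from 62.9.

V* ≈ 170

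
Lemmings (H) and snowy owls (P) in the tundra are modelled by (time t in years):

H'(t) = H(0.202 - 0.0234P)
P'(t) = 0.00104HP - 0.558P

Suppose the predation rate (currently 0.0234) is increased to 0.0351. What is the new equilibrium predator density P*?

At the interior fixed point, setting dH/dt = 0 with H > 0 fixes P* = (prey growth rate)/(HP coefficient) — independent of the other coefficients.
With the change, P* = 0.202/0.0351 = 5.75; it falls from 8.63.

P* ≈ 5.75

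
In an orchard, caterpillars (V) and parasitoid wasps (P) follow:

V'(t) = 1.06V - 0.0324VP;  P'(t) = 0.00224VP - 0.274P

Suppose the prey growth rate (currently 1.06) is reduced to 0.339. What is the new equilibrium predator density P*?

At the interior fixed point, setting dV/dt = 0 with V > 0 fixes P* = (prey growth rate)/(VP coefficient) — independent of the other coefficients.
With the change, P* = 0.339/0.0324 = 10.5; it falls from 32.7.

P* ≈ 10.5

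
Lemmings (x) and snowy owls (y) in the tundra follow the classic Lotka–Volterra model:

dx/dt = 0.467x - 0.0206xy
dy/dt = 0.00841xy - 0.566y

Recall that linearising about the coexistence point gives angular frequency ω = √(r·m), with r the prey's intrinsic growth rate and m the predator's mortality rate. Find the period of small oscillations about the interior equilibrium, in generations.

Here r = 0.467 and m = 0.566, so r·m = 0.264.
ω = √0.264 = 0.514 per generation, hence T = 2π/ω ≈ 12.2 generations.

T ≈ 12.2 generations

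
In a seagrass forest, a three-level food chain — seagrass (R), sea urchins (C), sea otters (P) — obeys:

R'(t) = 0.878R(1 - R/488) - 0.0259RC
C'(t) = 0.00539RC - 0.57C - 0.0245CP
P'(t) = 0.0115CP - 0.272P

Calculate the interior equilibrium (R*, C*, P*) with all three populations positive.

From dP/dt = 0: 0.0115C* = 0.272, so C* = 23.7.
From dR/dt = 0: 0.878(1 - R*/488) = 0.0259·23.7, giving R* = 488·(1 - 0.698) = 148.
From dC/dt = 0: 0.00539·148 - 0.57 = 0.0245P*, so P* = 0.225/0.0245 = 9.19.

R* ≈ 148, C* ≈ 23.7, P* ≈ 9.19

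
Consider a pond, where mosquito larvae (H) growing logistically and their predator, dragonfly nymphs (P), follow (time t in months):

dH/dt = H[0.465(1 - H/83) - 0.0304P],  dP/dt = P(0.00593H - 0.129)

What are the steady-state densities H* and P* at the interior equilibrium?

From dP/dt = 0 with P > 0: 0.00593H* = 0.129, so H* = 21.8.
Substitute into dH/dt = 0: 0.465(1 - 21.8/83) = 0.0304P*.
The bracket is 0.738, giving P* = 0.343/0.0304 = 11.3.

H* ≈ 21.8, P* ≈ 11.3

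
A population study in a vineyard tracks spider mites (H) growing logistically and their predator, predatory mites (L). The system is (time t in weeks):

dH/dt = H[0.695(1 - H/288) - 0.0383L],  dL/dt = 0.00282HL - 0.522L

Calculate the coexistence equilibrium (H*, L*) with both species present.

H* ≈ 185, L* ≈ 6.48

From dL/dt = 0 with L > 0: 0.00282H* = 0.522, so H* = 185.
Substitute into dH/dt = 0: 0.695(1 - 185/288) = 0.0383L*.
The bracket is 0.357, giving L* = 0.248/0.0383 = 6.48.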